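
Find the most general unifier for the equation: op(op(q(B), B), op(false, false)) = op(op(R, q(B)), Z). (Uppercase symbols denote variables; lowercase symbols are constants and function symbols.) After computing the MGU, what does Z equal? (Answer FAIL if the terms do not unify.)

FAIL

Decompose op/2: op(q(B), B) = op(R, q(B)),  op(false, false) = Z.
Decompose op/2: q(B) = R,  B = q(B).
Bind R := q(B); no other remaining equation mentions R.
Occurs check fails: B occurs in q(B); the equation B = q(B) has no finite solution.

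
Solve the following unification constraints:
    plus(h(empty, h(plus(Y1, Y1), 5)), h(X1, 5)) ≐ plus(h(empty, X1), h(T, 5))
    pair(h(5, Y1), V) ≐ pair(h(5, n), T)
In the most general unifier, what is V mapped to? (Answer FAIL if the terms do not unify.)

Decompose plus/2: h(empty, h(plus(Y1, Y1), 5)) ≐ h(empty, X1),  h(X1, 5) ≐ h(T, 5).
Decompose h/2: empty ≐ empty,  h(plus(Y1, Y1), 5) ≐ X1.
Delete trivial equation empty ≐ empty.
Bind X1 := h(plus(Y1, Y1), 5); substituting into the one remaining equation that mentions X1 gives: h(h(plus(Y1, Y1), 5), 5) ≐ h(T, 5).
Decompose h/2: h(plus(Y1, Y1), 5) ≐ T,  5 ≐ 5.
Bind T := h(plus(Y1, Y1), 5); substituting into the one remaining equation that mentions T gives: pair(h(5, Y1), V) ≐ pair(h(5, n), h(plus(Y1, Y1), 5)).
Delete trivial equation 5 ≐ 5.
Decompose pair/2: h(5, Y1) ≐ h(5, n),  V ≐ h(plus(Y1, Y1), 5).
Decompose h/2: 5 ≐ 5,  Y1 ≐ n.
Delete trivial equation 5 ≐ 5.
Bind Y1 := n; substituting into the remaining equation gives: V ≐ h(plus(n, n), 5). Substituting into the earlier bindings gives X1 := h(plus(n, n), 5), T := h(plus(n, n), 5).
Bind V := h(plus(n, n), 5).
MGU = { X1 ↦ h(plus(n, n), 5), T ↦ h(plus(n, n), 5), Y1 ↦ n, V ↦ h(plus(n, n), 5) }, so V ↦ h(plus(n, n), 5).

h(plus(n, n), 5)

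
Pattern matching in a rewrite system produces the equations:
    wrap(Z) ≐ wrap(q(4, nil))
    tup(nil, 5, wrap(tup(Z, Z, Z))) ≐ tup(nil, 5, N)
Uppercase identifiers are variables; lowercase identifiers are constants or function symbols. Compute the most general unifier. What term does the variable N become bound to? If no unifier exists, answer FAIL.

wrap(tup(q(4, nil), q(4, nil), q(4, nil)))

Decompose wrap/1: Z ≐ q(4, nil).
Bind Z := q(4, nil); substituting into the remaining equation gives: tup(nil, 5, wrap(tup(q(4, nil), q(4, nil), q(4, nil)))) ≐ tup(nil, 5, N).
Decompose tup/3: nil ≐ nil,  5 ≐ 5,  wrap(tup(q(4, nil), q(4, nil), q(4, nil))) ≐ N.
Delete trivial equation nil ≐ nil.
Delete trivial equation 5 ≐ 5.
Bind N := wrap(tup(q(4, nil), q(4, nil), q(4, nil))).
MGU = { Z -> q(4, nil), N -> wrap(tup(q(4, nil), q(4, nil), q(4, nil))) }, so N -> wrap(tup(q(4, nil), q(4, nil), q(4, nil))).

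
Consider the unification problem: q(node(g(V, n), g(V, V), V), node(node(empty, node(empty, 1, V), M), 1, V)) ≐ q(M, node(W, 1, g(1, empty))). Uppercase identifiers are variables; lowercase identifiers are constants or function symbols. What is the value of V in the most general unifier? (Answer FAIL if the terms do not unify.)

g(1, empty)

Decompose q/2: node(g(V, n), g(V, V), V) ≐ M,  node(node(empty, node(empty, 1, V), M), 1, V) ≐ node(W, 1, g(1, empty)).
Bind M := node(g(V, n), g(V, V), V); substituting into the remaining equation gives: node(node(empty, node(empty, 1, V), node(g(V, n), g(V, V), V)), 1, V) ≐ node(W, 1, g(1, empty)).
Decompose node/3: node(empty, node(empty, 1, V), node(g(V, n), g(V, V), V)) ≐ W,  1 ≐ 1,  V ≐ g(1, empty).
Bind W := node(empty, node(empty, 1, V), node(g(V, n), g(V, V), V)); no other remaining equation mentions W.
Delete trivial equation 1 ≐ 1.
Bind V := g(1, empty). Substituting into the earlier bindings gives M := node(g(g(1, empty), n), g(g(1, empty), g(1, empty)), g(1, empty)), W := node(empty, node(empty, 1, g(1, empty)), node(g(g(1, empty), n), g(g(1, empty), g(1, empty)), g(1, empty))).
MGU = { M ↦ node(g(g(1, empty), n), g(g(1, empty), g(1, empty)), g(1, empty)), W ↦ node(empty, node(empty, 1, g(1, empty)), node(g(g(1, empty), n), g(g(1, empty), g(1, empty)), g(1, empty))), V ↦ g(1, empty) }, so V ↦ g(1, empty).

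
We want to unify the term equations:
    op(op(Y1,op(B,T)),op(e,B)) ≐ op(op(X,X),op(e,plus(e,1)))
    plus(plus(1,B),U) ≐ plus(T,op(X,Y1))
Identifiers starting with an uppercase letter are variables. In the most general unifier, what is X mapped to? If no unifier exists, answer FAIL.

Decompose op/2: op(Y1,op(B,T)) ≐ op(X,X),  op(e,B) ≐ op(e,plus(e,1)).
Decompose op/2: Y1 ≐ X,  op(B,T) ≐ X.
Bind Y1 := X; substituting into the one remaining equation that mentions Y1 gives: plus(plus(1,B),U) ≐ plus(T,op(X,X)).
Bind X := op(B,T); substituting into the one remaining equation that mentions X gives: plus(plus(1,B),U) ≐ plus(T,op(op(B,T),op(B,T))). Substituting into the earlier binding gives Y1 := op(B,T).
Decompose op/2: e ≐ e,  B ≐ plus(e,1).
Delete trivial equation e ≐ e.
Bind B := plus(e,1); substituting into the remaining equation gives: plus(plus(1,plus(e,1)),U) ≐ plus(T,op(op(plus(e,1),T),op(plus(e,1),T))). Substituting into the earlier bindings gives Y1 := op(plus(e,1),T), X := op(plus(e,1),T).
Decompose plus/2: plus(1,plus(e,1)) ≐ T,  U ≐ op(op(plus(e,1),T),op(plus(e,1),T)).
Bind T := plus(1,plus(e,1)); substituting into the remaining equation gives: U ≐ op(op(plus(e,1),plus(1,plus(e,1))),op(plus(e,1),plus(1,plus(e,1)))). Substituting into the earlier bindings gives Y1 := op(plus(e,1),plus(1,plus(e,1))), X := op(plus(e,1),plus(1,plus(e,1))).
Bind U := op(op(plus(e,1),plus(1,plus(e,1))),op(plus(e,1),plus(1,plus(e,1)))).
MGU = { Y1 := op(plus(e,1),plus(1,plus(e,1))), X := op(plus(e,1),plus(1,plus(e,1))), B := plus(e,1), T := plus(1,plus(e,1)), U := op(op(plus(e,1),plus(1,plus(e,1))),op(plus(e,1),plus(1,plus(e,1)))) }, so X := op(plus(e,1),plus(1,plus(e,1))).

op(plus(e,1),plus(1,plus(e,1)))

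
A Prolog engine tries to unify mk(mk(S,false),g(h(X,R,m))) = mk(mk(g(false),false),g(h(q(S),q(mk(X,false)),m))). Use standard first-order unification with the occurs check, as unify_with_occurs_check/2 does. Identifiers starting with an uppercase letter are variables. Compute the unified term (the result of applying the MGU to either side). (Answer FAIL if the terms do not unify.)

Decompose mk/2: mk(S,false) = mk(g(false),false),  g(h(X,R,m)) = g(h(q(S),q(mk(X,false)),m)).
Decompose mk/2: S = g(false),  false = false.
Bind S := g(false); substituting into the one remaining equation that mentions S gives: g(h(X,R,m)) = g(h(q(g(false)),q(mk(X,false)),m)).
Delete trivial equation false = false.
Decompose g/1: h(X,R,m) = h(q(g(false)),q(mk(X,false)),m).
Decompose h/3: X = q(g(false)),  R = q(mk(X,false)),  m = m.
Bind X := q(g(false)); substituting into the one remaining equation that mentions X gives: R = q(mk(q(g(false)),false)).
Bind R := q(mk(q(g(false)),false)); no other remaining equation mentions R.
Delete trivial equation m = m.
Applying the MGU to either side gives mk(mk(g(false),false),g(h(q(g(false)),q(mk(q(g(false)),false)),m))).

mk(mk(g(false),false),g(h(q(g(false)),q(mk(q(g(false)),false)),m)))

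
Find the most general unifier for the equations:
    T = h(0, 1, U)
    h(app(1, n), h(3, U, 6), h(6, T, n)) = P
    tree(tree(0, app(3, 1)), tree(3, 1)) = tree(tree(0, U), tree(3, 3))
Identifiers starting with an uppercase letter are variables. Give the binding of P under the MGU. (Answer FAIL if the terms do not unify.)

FAIL

Bind T := h(0, 1, U); substituting into the one remaining equation that mentions T gives: h(app(1, n), h(3, U, 6), h(6, h(0, 1, U), n)) = P.
Bind P := h(app(1, n), h(3, U, 6), h(6, h(0, 1, U), n)); no other remaining equation mentions P.
Decompose tree/2: tree(0, app(3, 1)) = tree(0, U),  tree(3, 1) = tree(3, 3).
Decompose tree/2: 0 = 0,  app(3, 1) = U.
Delete trivial equation 0 = 0.
Bind U := app(3, 1); no other remaining equation mentions U. Substituting into the earlier bindings gives T := h(0, 1, app(3, 1)), P := h(app(1, n), h(3, app(3, 1), 6), h(6, h(0, 1, app(3, 1)), n)).
Decompose tree/2: 3 = 3,  1 = 3.
Delete trivial equation 3 = 3.
Clash: constants 1 and 3 differ; no unifier exists.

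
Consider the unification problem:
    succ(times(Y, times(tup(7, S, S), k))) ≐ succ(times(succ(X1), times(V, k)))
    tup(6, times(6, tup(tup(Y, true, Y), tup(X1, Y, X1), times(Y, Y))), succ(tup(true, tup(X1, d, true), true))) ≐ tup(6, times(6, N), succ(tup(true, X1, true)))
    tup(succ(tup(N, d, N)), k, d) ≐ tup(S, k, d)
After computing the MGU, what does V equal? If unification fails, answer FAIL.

FAIL

Decompose succ/1: times(Y, times(tup(7, S, S), k)) ≐ times(succ(X1), times(V, k)).
Decompose times/2: Y ≐ succ(X1),  times(tup(7, S, S), k) ≐ times(V, k).
Bind Y := succ(X1); substituting into the one remaining equation that mentions Y gives: tup(6, times(6, tup(tup(succ(X1), true, succ(X1)), tup(X1, succ(X1), X1), times(succ(X1), succ(X1)))), succ(tup(true, tup(X1, d, true), true))) ≐ tup(6, times(6, N), succ(tup(true, X1, true))).
Decompose times/2: tup(7, S, S) ≐ V,  k ≐ k.
Bind V := tup(7, S, S); no other remaining equation mentions V.
Delete trivial equation k ≐ k.
Decompose tup/3: 6 ≐ 6,  times(6, tup(tup(succ(X1), true, succ(X1)), tup(X1, succ(X1), X1), times(succ(X1), succ(X1)))) ≐ times(6, N),  succ(tup(true, tup(X1, d, true), true)) ≐ succ(tup(true, X1, true)).
Delete trivial equation 6 ≐ 6.
Decompose times/2: 6 ≐ 6,  tup(tup(succ(X1), true, succ(X1)), tup(X1, succ(X1), X1), times(succ(X1), succ(X1))) ≐ N.
Delete trivial equation 6 ≐ 6.
Bind N := tup(tup(succ(X1), true, succ(X1)), tup(X1, succ(X1), X1), times(succ(X1), succ(X1))); substituting into the one remaining equation that mentions N gives: tup(succ(tup(tup(tup(succ(X1), true, succ(X1)), tup(X1, succ(X1), X1), times(succ(X1), succ(X1))), d, tup(tup(succ(X1), true, succ(X1)), tup(X1, succ(X1), X1), times(succ(X1), succ(X1))))), k, d) ≐ tup(S, k, d).
Decompose succ/1: tup(true, tup(X1, d, true), true) ≐ tup(true, X1, true).
Decompose tup/3: true ≐ true,  tup(X1, d, true) ≐ X1,  true ≐ true.
Delete trivial equation true ≐ true.
Occurs check fails: X1 occurs in tup(X1, d, true); the equation X1 ≐ tup(X1, d, true) has no finite solution.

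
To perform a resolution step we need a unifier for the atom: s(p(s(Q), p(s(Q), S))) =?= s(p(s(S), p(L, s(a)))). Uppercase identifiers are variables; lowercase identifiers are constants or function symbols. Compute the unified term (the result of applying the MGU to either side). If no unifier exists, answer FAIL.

Decompose s/1: p(s(Q), p(s(Q), S)) =?= p(s(S), p(L, s(a))).
Decompose p/2: s(Q) =?= s(S),  p(s(Q), S) =?= p(L, s(a)).
Decompose s/1: Q =?= S.
Bind Q := S; substituting into the remaining equation gives: p(s(S), S) =?= p(L, s(a)).
Decompose p/2: s(S) =?= L,  S =?= s(a).
Bind L := s(S); no other remaining equation mentions L.
Bind S := s(a). Substituting into the earlier bindings gives Q := s(a), L := s(s(a)).
Applying the MGU to either side gives s(p(s(s(a)), p(s(s(a)), s(a)))).

s(p(s(s(a)), p(s(s(a)), s(a))))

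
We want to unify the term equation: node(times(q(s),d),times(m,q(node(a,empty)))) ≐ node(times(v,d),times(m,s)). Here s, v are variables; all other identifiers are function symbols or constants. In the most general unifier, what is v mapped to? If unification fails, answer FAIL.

q(q(node(a,empty)))

Decompose node/2: times(q(s),d) ≐ times(v,d),  times(m,q(node(a,empty))) ≐ times(m,s).
Decompose times/2: q(s) ≐ v,  d ≐ d.
Bind v := q(s); no other remaining equation mentions v.
Delete trivial equation d ≐ d.
Decompose times/2: m ≐ m,  q(node(a,empty)) ≐ s.
Delete trivial equation m ≐ m.
Bind s := q(node(a,empty)). Substituting into the earlier binding gives v := q(q(node(a,empty))).
MGU = { v ↦ q(q(node(a,empty))), s ↦ q(node(a,empty)) }, so v ↦ q(q(node(a,empty))).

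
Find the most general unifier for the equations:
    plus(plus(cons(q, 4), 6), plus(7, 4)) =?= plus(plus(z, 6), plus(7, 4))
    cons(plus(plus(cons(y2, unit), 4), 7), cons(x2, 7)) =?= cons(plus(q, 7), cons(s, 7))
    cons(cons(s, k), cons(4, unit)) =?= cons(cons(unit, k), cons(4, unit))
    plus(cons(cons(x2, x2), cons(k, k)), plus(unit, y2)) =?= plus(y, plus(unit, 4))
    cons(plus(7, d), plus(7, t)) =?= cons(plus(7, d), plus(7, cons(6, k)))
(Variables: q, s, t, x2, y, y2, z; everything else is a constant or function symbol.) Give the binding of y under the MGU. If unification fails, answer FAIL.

Decompose plus/2: plus(cons(q, 4), 6) =?= plus(z, 6),  plus(7, 4) =?= plus(7, 4).
Decompose plus/2: cons(q, 4) =?= z,  6 =?= 6.
Bind z := cons(q, 4); no other remaining equation mentions z.
Delete trivial equation 6 =?= 6.
Delete trivial equation plus(7, 4) =?= plus(7, 4).
Decompose cons/2: plus(plus(cons(y2, unit), 4), 7) =?= plus(q, 7),  cons(x2, 7) =?= cons(s, 7).
Decompose plus/2: plus(cons(y2, unit), 4) =?= q,  7 =?= 7.
Bind q := plus(cons(y2, unit), 4); no other remaining equation mentions q. Substituting into the earlier binding gives z := cons(plus(cons(y2, unit), 4), 4).
Delete trivial equation 7 =?= 7.
Decompose cons/2: x2 =?= s,  7 =?= 7.
Bind x2 := s; substituting into the one remaining equation that mentions x2 gives: plus(cons(cons(s, s), cons(k, k)), plus(unit, y2)) =?= plus(y, plus(unit, 4)).
Delete trivial equation 7 =?= 7.
Decompose cons/2: cons(s, k) =?= cons(unit, k),  cons(4, unit) =?= cons(4, unit).
Decompose cons/2: s =?= unit,  k =?= k.
Bind s := unit; substituting into the one remaining equation that mentions s gives: plus(cons(cons(unit, unit), cons(k, k)), plus(unit, y2)) =?= plus(y, plus(unit, 4)). Substituting into the earlier binding gives x2 := unit.
Delete trivial equation k =?= k.
Delete trivial equation cons(4, unit) =?= cons(4, unit).
Decompose plus/2: cons(cons(unit, unit), cons(k, k)) =?= y,  plus(unit, y2) =?= plus(unit, 4).
Bind y := cons(cons(unit, unit), cons(k, k)); no other remaining equation mentions y.
Decompose plus/2: unit =?= unit,  y2 =?= 4.
Delete trivial equation unit =?= unit.
Bind y2 := 4; no other remaining equation mentions y2. Substituting into the earlier bindings gives z := cons(plus(cons(4, unit), 4), 4), q := plus(cons(4, unit), 4).
Decompose cons/2: plus(7, d) =?= plus(7, d),  plus(7, t) =?= plus(7, cons(6, k)).
Delete trivial equation plus(7, d) =?= plus(7, d).
Decompose plus/2: 7 =?= 7,  t =?= cons(6, k).
Delete trivial equation 7 =?= 7.
Bind t := cons(6, k).
MGU = { z -> cons(plus(cons(4, unit), 4), 4), q -> plus(cons(4, unit), 4), x2 -> unit, s -> unit, y -> cons(cons(unit, unit), cons(k, k)), y2 -> 4, t -> cons(6, k) }, so y -> cons(cons(unit, unit), cons(k, k)).

cons(cons(unit, unit), cons(k, k))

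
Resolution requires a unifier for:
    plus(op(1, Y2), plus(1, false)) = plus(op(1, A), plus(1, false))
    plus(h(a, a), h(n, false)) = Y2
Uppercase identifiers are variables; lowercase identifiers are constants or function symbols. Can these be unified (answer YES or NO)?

YES

Decompose plus/2: op(1, Y2) = op(1, A),  plus(1, false) = plus(1, false).
Decompose op/2: 1 = 1,  Y2 = A.
Delete trivial equation 1 = 1.
Bind Y2 := A; substituting into the one remaining equation that mentions Y2 gives: plus(h(a, a), h(n, false)) = A.
Delete trivial equation plus(1, false) = plus(1, false).
Bind A := plus(h(a, a), h(n, false)). Substituting into the earlier binding gives Y2 := plus(h(a, a), h(n, false)).
No equations remain and no clash or occurs-check failure arose, so a unifier exists.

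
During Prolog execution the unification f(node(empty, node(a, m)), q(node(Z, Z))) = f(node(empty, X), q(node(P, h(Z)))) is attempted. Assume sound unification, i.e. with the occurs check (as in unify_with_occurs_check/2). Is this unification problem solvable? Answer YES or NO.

NO

Decompose f/2: node(empty, node(a, m)) = node(empty, X),  q(node(Z, Z)) = q(node(P, h(Z))).
Decompose node/2: empty = empty,  node(a, m) = X.
Delete trivial equation empty = empty.
Bind X := node(a, m); no other remaining equation mentions X.
Decompose q/1: node(Z, Z) = node(P, h(Z)).
Decompose node/2: Z = P,  Z = h(Z).
Bind Z := P; substituting into the remaining equation gives: P = h(P).
Occurs check fails: P occurs in h(P); the equation P = h(P) has no finite solution.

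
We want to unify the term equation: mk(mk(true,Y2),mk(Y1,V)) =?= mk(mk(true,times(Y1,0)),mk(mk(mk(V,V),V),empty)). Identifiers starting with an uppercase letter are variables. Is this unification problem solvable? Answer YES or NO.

Decompose mk/2: mk(true,Y2) =?= mk(true,times(Y1,0)),  mk(Y1,V) =?= mk(mk(mk(V,V),V),empty).
Decompose mk/2: true =?= true,  Y2 =?= times(Y1,0).
Delete trivial equation true =?= true.
Bind Y2 := times(Y1,0); no other remaining equation mentions Y2.
Decompose mk/2: Y1 =?= mk(mk(V,V),V),  V =?= empty.
Bind Y1 := mk(mk(V,V),V); no other remaining equation mentions Y1. Substituting into the earlier binding gives Y2 := times(mk(mk(V,V),V),0).
Bind V := empty. Substituting into the earlier bindings gives Y2 := times(mk(mk(empty,empty),empty),0), Y1 := mk(mk(empty,empty),empty).
No equations remain and no clash or occurs-check failure arose, so a unifier exists.

YES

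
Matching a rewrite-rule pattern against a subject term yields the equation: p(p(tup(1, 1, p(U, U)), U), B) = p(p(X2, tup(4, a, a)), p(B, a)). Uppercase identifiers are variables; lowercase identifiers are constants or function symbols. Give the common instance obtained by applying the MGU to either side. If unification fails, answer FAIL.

Decompose p/2: p(tup(1, 1, p(U, U)), U) = p(X2, tup(4, a, a)),  B = p(B, a).
Decompose p/2: tup(1, 1, p(U, U)) = X2,  U = tup(4, a, a).
Bind X2 := tup(1, 1, p(U, U)); no other remaining equation mentions X2.
Bind U := tup(4, a, a); no other remaining equation mentions U. Substituting into the earlier binding gives X2 := tup(1, 1, p(tup(4, a, a), tup(4, a, a))).
Occurs check fails: B occurs in p(B, a); the equation B = p(B, a) has no finite solution.

FAIL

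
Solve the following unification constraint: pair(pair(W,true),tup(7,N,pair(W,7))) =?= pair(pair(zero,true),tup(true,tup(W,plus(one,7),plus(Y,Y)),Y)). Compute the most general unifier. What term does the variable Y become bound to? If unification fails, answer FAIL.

Decompose pair/2: pair(W,true) =?= pair(zero,true),  tup(7,N,pair(W,7)) =?= tup(true,tup(W,plus(one,7),plus(Y,Y)),Y).
Decompose pair/2: W =?= zero,  true =?= true.
Bind W := zero; substituting into the one remaining equation that mentions W gives: tup(7,N,pair(zero,7)) =?= tup(true,tup(zero,plus(one,7),plus(Y,Y)),Y).
Delete trivial equation true =?= true.
Decompose tup/3: 7 =?= true,  N =?= tup(zero,plus(one,7),plus(Y,Y)),  pair(zero,7) =?= Y.
Clash: constants 7 and true differ; no unifier exists.

FAIL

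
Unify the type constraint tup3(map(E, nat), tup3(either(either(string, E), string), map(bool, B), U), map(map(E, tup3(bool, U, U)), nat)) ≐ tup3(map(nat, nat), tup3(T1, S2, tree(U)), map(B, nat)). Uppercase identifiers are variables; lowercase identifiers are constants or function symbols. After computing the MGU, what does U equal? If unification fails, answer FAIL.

Decompose tup3/3: map(E, nat) ≐ map(nat, nat),  tup3(either(either(string, E), string), map(bool, B), U) ≐ tup3(T1, S2, tree(U)),  map(map(E, tup3(bool, U, U)), nat) ≐ map(B, nat).
Decompose map/2: E ≐ nat,  nat ≐ nat.
Bind E := nat; substituting into the 2 remaining equations that mention E gives: tup3(either(either(string, nat), string), map(bool, B), U) ≐ tup3(T1, S2, tree(U)),  map(map(nat, tup3(bool, U, U)), nat) ≐ map(B, nat).
Delete trivial equation nat ≐ nat.
Decompose tup3/3: either(either(string, nat), string) ≐ T1,  map(bool, B) ≐ S2,  U ≐ tree(U).
Bind T1 := either(either(string, nat), string); no other remaining equation mentions T1.
Bind S2 := map(bool, B); no other remaining equation mentions S2.
Occurs check fails: U occurs in tree(U); the equation U ≐ tree(U) has no finite solution.

FAIL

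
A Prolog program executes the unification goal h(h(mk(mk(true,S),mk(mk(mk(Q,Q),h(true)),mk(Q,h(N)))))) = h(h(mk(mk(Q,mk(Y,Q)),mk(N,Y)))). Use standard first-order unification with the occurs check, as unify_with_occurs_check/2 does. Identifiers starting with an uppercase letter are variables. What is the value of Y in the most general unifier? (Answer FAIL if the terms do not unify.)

Decompose h/1: h(mk(mk(true,S),mk(mk(mk(Q,Q),h(true)),mk(Q,h(N))))) = h(mk(mk(Q,mk(Y,Q)),mk(N,Y))).
Decompose h/1: mk(mk(true,S),mk(mk(mk(Q,Q),h(true)),mk(Q,h(N)))) = mk(mk(Q,mk(Y,Q)),mk(N,Y)).
Decompose mk/2: mk(true,S) = mk(Q,mk(Y,Q)),  mk(mk(mk(Q,Q),h(true)),mk(Q,h(N))) = mk(N,Y).
Decompose mk/2: true = Q,  S = mk(Y,Q).
Bind Q := true; substituting into the remaining equations gives: S = mk(Y,true),  mk(mk(mk(true,true),h(true)),mk(true,h(N))) = mk(N,Y).
Bind S := mk(Y,true); no other remaining equation mentions S.
Decompose mk/2: mk(mk(true,true),h(true)) = N,  mk(true,h(N)) = Y.
Bind N := mk(mk(true,true),h(true)); substituting into the remaining equation gives: mk(true,h(mk(mk(true,true),h(true)))) = Y.
Bind Y := mk(true,h(mk(mk(true,true),h(true)))). Substituting into the earlier binding gives S := mk(mk(true,h(mk(mk(true,true),h(true)))),true).
MGU = { Q -> true, S -> mk(mk(true,h(mk(mk(true,true),h(true)))),true), N -> mk(mk(true,true),h(true)), Y -> mk(true,h(mk(mk(true,true),h(true)))) }, so Y -> mk(true,h(mk(mk(true,true),h(true)))).

mk(true,h(mk(mk(true,true),h(true))))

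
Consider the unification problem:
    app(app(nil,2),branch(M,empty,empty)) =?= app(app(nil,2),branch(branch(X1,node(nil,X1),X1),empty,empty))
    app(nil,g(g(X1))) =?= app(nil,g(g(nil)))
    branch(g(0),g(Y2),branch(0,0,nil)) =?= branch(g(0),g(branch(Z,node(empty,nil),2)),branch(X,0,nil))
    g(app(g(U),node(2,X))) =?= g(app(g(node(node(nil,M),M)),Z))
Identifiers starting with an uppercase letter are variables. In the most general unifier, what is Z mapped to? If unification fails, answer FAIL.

Decompose app/2: app(nil,2) =?= app(nil,2),  branch(M,empty,empty) =?= branch(branch(X1,node(nil,X1),X1),empty,empty).
Delete trivial equation app(nil,2) =?= app(nil,2).
Decompose branch/3: M =?= branch(X1,node(nil,X1),X1),  empty =?= empty,  empty =?= empty.
Bind M := branch(X1,node(nil,X1),X1); substituting into the one remaining equation that mentions M gives: g(app(g(U),node(2,X))) =?= g(app(g(node(node(nil,branch(X1,node(nil,X1),X1)),branch(X1,node(nil,X1),X1))),Z)).
Delete trivial equation empty =?= empty.
Delete trivial equation empty =?= empty.
Decompose app/2: nil =?= nil,  g(g(X1)) =?= g(g(nil)).
Delete trivial equation nil =?= nil.
Decompose g/1: g(X1) =?= g(nil).
Decompose g/1: X1 =?= nil.
Bind X1 := nil; substituting into the one remaining equation that mentions X1 gives: g(app(g(U),node(2,X))) =?= g(app(g(node(node(nil,branch(nil,node(nil,nil),nil)),branch(nil,node(nil,nil),nil))),Z)). Substituting into the earlier binding gives M := branch(nil,node(nil,nil),nil).
Decompose branch/3: g(0) =?= g(0),  g(Y2) =?= g(branch(Z,node(empty,nil),2)),  branch(0,0,nil) =?= branch(X,0,nil).
Delete trivial equation g(0) =?= g(0).
Decompose g/1: Y2 =?= branch(Z,node(empty,nil),2).
Bind Y2 := branch(Z,node(empty,nil),2); no other remaining equation mentions Y2.
Decompose branch/3: 0 =?= X,  0 =?= 0,  nil =?= nil.
Bind X := 0; substituting into the one remaining equation that mentions X gives: g(app(g(U),node(2,0))) =?= g(app(g(node(node(nil,branch(nil,node(nil,nil),nil)),branch(nil,node(nil,nil),nil))),Z)).
Delete trivial equation 0 =?= 0.
Delete trivial equation nil =?= nil.
Decompose g/1: app(g(U),node(2,0)) =?= app(g(node(node(nil,branch(nil,node(nil,nil),nil)),branch(nil,node(nil,nil),nil))),Z).
Decompose app/2: g(U) =?= g(node(node(nil,branch(nil,node(nil,nil),nil)),branch(nil,node(nil,nil),nil))),  node(2,0) =?= Z.
Decompose g/1: U =?= node(node(nil,branch(nil,node(nil,nil),nil)),branch(nil,node(nil,nil),nil)).
Bind U := node(node(nil,branch(nil,node(nil,nil),nil)),branch(nil,node(nil,nil),nil)); no other remaining equation mentions U.
Bind Z := node(2,0). Substituting into the earlier binding gives Y2 := branch(node(2,0),node(empty,nil),2).
MGU = { M -> branch(nil,node(nil,nil),nil), X1 -> nil, Y2 -> branch(node(2,0),node(empty,nil),2), X -> 0, U -> node(node(nil,branch(nil,node(nil,nil),nil)),branch(nil,node(nil,nil),nil)), Z -> node(2,0) }, so Z -> node(2,0).

node(2,0)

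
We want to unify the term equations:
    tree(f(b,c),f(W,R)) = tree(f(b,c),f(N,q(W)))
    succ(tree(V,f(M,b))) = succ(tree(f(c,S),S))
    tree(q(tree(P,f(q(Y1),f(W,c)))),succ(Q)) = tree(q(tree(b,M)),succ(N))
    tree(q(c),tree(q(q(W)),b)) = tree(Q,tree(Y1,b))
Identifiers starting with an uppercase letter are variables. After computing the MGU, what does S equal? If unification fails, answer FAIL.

Decompose tree/2: f(b,c) = f(b,c),  f(W,R) = f(N,q(W)).
Delete trivial equation f(b,c) = f(b,c).
Decompose f/2: W = N,  R = q(W).
Bind W := N; substituting into the 3 remaining equations that mention W gives: R = q(N),  tree(q(tree(P,f(q(Y1),f(N,c)))),succ(Q)) = tree(q(tree(b,M)),succ(N)),  tree(q(c),tree(q(q(N)),b)) = tree(Q,tree(Y1,b)).
Bind R := q(N); no other remaining equation mentions R.
Decompose succ/1: tree(V,f(M,b)) = tree(f(c,S),S).
Decompose tree/2: V = f(c,S),  f(M,b) = S.
Bind V := f(c,S); no other remaining equation mentions V.
Bind S := f(M,b); no other remaining equation mentions S. Substituting into the earlier binding gives V := f(c,f(M,b)).
Decompose tree/2: q(tree(P,f(q(Y1),f(N,c)))) = q(tree(b,M)),  succ(Q) = succ(N).
Decompose q/1: tree(P,f(q(Y1),f(N,c))) = tree(b,M).
Decompose tree/2: P = b,  f(q(Y1),f(N,c)) = M.
Bind P := b; no other remaining equation mentions P.
Bind M := f(q(Y1),f(N,c)); no other remaining equation mentions M. Substituting into the earlier bindings gives V := f(c,f(f(q(Y1),f(N,c)),b)), S := f(f(q(Y1),f(N,c)),b).
Decompose succ/1: Q = N.
Bind Q := N; substituting into the remaining equation gives: tree(q(c),tree(q(q(N)),b)) = tree(N,tree(Y1,b)).
Decompose tree/2: q(c) = N,  tree(q(q(N)),b) = tree(Y1,b).
Bind N := q(c); substituting into the remaining equation gives: tree(q(q(q(c))),b) = tree(Y1,b). Substituting into the earlier bindings gives W := q(c), R := q(q(c)), V := f(c,f(f(q(Y1),f(q(c),c)),b)), S := f(f(q(Y1),f(q(c),c)),b), M := f(q(Y1),f(q(c),c)), Q := q(c).
Decompose tree/2: q(q(q(c))) = Y1,  b = b.
Bind Y1 := q(q(q(c))); no other remaining equation mentions Y1. Substituting into the earlier bindings gives V := f(c,f(f(q(q(q(q(c)))),f(q(c),c)),b)), S := f(f(q(q(q(q(c)))),f(q(c),c)),b), M := f(q(q(q(q(c)))),f(q(c),c)).
Delete trivial equation b = b.
MGU = { W ↦ q(c), R ↦ q(q(c)), V ↦ f(c,f(f(q(q(q(q(c)))),f(q(c),c)),b)), S ↦ f(f(q(q(q(q(c)))),f(q(c),c)),b), P ↦ b, M ↦ f(q(q(q(q(c)))),f(q(c),c)), Q ↦ q(c), N ↦ q(c), Y1 ↦ q(q(q(c))) }, so S ↦ f(f(q(q(q(q(c)))),f(q(c),c)),b).

f(f(q(q(q(q(c)))),f(q(c),c)),b)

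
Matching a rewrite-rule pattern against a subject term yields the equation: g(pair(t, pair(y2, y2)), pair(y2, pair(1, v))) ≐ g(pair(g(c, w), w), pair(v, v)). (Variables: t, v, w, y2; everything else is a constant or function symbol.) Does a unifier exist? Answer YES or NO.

Decompose g/2: pair(t, pair(y2, y2)) ≐ pair(g(c, w), w),  pair(y2, pair(1, v)) ≐ pair(v, v).
Decompose pair/2: t ≐ g(c, w),  pair(y2, y2) ≐ w.
Bind t := g(c, w); no other remaining equation mentions t.
Bind w := pair(y2, y2); no other remaining equation mentions w. Substituting into the earlier binding gives t := g(c, pair(y2, y2)).
Decompose pair/2: y2 ≐ v,  pair(1, v) ≐ v.
Bind y2 := v; no other remaining equation mentions y2. Substituting into the earlier bindings gives t := g(c, pair(v, v)), w := pair(v, v).
Occurs check fails: v occurs in pair(1, v); the equation v ≐ pair(1, v) has no finite solution.

NO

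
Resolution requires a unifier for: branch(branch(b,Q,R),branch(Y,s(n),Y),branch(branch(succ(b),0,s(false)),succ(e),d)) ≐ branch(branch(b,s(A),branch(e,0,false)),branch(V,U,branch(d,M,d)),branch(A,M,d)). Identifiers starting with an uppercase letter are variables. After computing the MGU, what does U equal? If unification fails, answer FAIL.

s(n)

Decompose branch/3: branch(b,Q,R) ≐ branch(b,s(A),branch(e,0,false)),  branch(Y,s(n),Y) ≐ branch(V,U,branch(d,M,d)),  branch(branch(succ(b),0,s(false)),succ(e),d) ≐ branch(A,M,d).
Decompose branch/3: b ≐ b,  Q ≐ s(A),  R ≐ branch(e,0,false).
Delete trivial equation b ≐ b.
Bind Q := s(A); no other remaining equation mentions Q.
Bind R := branch(e,0,false); no other remaining equation mentions R.
Decompose branch/3: Y ≐ V,  s(n) ≐ U,  Y ≐ branch(d,M,d).
Bind Y := V; substituting into the one remaining equation that mentions Y gives: V ≐ branch(d,M,d).
Bind U := s(n); no other remaining equation mentions U.
Bind V := branch(d,M,d); no other remaining equation mentions V. Substituting into the earlier binding gives Y := branch(d,M,d).
Decompose branch/3: branch(succ(b),0,s(false)) ≐ A,  succ(e) ≐ M,  d ≐ d.
Bind A := branch(succ(b),0,s(false)); no other remaining equation mentions A. Substituting into the earlier binding gives Q := s(branch(succ(b),0,s(false))).
Bind M := succ(e); no other remaining equation mentions M. Substituting into the earlier bindings gives Y := branch(d,succ(e),d), V := branch(d,succ(e),d).
Delete trivial equation d ≐ d.
MGU = { Q := s(branch(succ(b),0,s(false))), R := branch(e,0,false), Y := branch(d,succ(e),d), U := s(n), V := branch(d,succ(e),d), A := branch(succ(b),0,s(false)), M := succ(e) }, so U := s(n).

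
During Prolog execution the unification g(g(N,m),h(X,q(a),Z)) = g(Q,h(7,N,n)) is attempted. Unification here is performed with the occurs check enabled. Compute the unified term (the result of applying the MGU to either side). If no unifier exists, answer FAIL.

g(g(q(a),m),h(7,q(a),n))

Decompose g/2: g(N,m) = Q,  h(X,q(a),Z) = h(7,N,n).
Bind Q := g(N,m); no other remaining equation mentions Q.
Decompose h/3: X = 7,  q(a) = N,  Z = n.
Bind X := 7; no other remaining equation mentions X.
Bind N := q(a); no other remaining equation mentions N. Substituting into the earlier binding gives Q := g(q(a),m).
Bind Z := n.
Applying the MGU to either side gives g(g(q(a),m),h(7,q(a),n)).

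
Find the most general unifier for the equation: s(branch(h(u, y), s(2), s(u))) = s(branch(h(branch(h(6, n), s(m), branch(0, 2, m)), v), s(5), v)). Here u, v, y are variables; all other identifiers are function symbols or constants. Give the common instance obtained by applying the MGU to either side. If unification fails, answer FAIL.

Decompose s/1: branch(h(u, y), s(2), s(u)) = branch(h(branch(h(6, n), s(m), branch(0, 2, m)), v), s(5), v).
Decompose branch/3: h(u, y) = h(branch(h(6, n), s(m), branch(0, 2, m)), v),  s(2) = s(5),  s(u) = v.
Decompose h/2: u = branch(h(6, n), s(m), branch(0, 2, m)),  y = v.
Bind u := branch(h(6, n), s(m), branch(0, 2, m)); substituting into the one remaining equation that mentions u gives: s(branch(h(6, n), s(m), branch(0, 2, m))) = v.
Bind y := v; no other remaining equation mentions y.
Decompose s/1: 2 = 5.
Clash: constants 2 and 5 differ; no unifier exists.

FAIL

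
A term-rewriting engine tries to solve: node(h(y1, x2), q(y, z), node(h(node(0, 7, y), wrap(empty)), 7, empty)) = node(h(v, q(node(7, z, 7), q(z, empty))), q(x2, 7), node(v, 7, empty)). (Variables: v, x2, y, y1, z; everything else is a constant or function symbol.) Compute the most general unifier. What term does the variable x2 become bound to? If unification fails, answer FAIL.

Decompose node/3: h(y1, x2) = h(v, q(node(7, z, 7), q(z, empty))),  q(y, z) = q(x2, 7),  node(h(node(0, 7, y), wrap(empty)), 7, empty) = node(v, 7, empty).
Decompose h/2: y1 = v,  x2 = q(node(7, z, 7), q(z, empty)).
Bind y1 := v; no other remaining equation mentions y1.
Bind x2 := q(node(7, z, 7), q(z, empty)); substituting into the one remaining equation that mentions x2 gives: q(y, z) = q(q(node(7, z, 7), q(z, empty)), 7).
Decompose q/2: y = q(node(7, z, 7), q(z, empty)),  z = 7.
Bind y := q(node(7, z, 7), q(z, empty)); substituting into the one remaining equation that mentions y gives: node(h(node(0, 7, q(node(7, z, 7), q(z, empty))), wrap(empty)), 7, empty) = node(v, 7, empty).
Bind z := 7; substituting into the remaining equation gives: node(h(node(0, 7, q(node(7, 7, 7), q(7, empty))), wrap(empty)), 7, empty) = node(v, 7, empty). Substituting into the earlier bindings gives x2 := q(node(7, 7, 7), q(7, empty)), y := q(node(7, 7, 7), q(7, empty)).
Decompose node/3: h(node(0, 7, q(node(7, 7, 7), q(7, empty))), wrap(empty)) = v,  7 = 7,  empty = empty.
Bind v := h(node(0, 7, q(node(7, 7, 7), q(7, empty))), wrap(empty)); no other remaining equation mentions v. Substituting into the earlier binding gives y1 := h(node(0, 7, q(node(7, 7, 7), q(7, empty))), wrap(empty)).
Delete trivial equation 7 = 7.
Delete trivial equation empty = empty.
MGU = { y1 ↦ h(node(0, 7, q(node(7, 7, 7), q(7, empty))), wrap(empty)), x2 ↦ q(node(7, 7, 7), q(7, empty)), y ↦ q(node(7, 7, 7), q(7, empty)), z ↦ 7, v ↦ h(node(0, 7, q(node(7, 7, 7), q(7, empty))), wrap(empty)) }, so x2 ↦ q(node(7, 7, 7), q(7, empty)).

q(node(7, 7, 7), q(7, empty))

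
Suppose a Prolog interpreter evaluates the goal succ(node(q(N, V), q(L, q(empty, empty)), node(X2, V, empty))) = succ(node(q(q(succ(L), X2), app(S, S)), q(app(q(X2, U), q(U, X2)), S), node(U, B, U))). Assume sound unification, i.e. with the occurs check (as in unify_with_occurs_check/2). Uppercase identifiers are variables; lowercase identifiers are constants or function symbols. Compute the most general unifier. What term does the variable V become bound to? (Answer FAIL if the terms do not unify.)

app(q(empty, empty), q(empty, empty))

Decompose succ/1: node(q(N, V), q(L, q(empty, empty)), node(X2, V, empty)) = node(q(q(succ(L), X2), app(S, S)), q(app(q(X2, U), q(U, X2)), S), node(U, B, U)).
Decompose node/3: q(N, V) = q(q(succ(L), X2), app(S, S)),  q(L, q(empty, empty)) = q(app(q(X2, U), q(U, X2)), S),  node(X2, V, empty) = node(U, B, U).
Decompose q/2: N = q(succ(L), X2),  V = app(S, S).
Bind N := q(succ(L), X2); no other remaining equation mentions N.
Bind V := app(S, S); substituting into the one remaining equation that mentions V gives: node(X2, app(S, S), empty) = node(U, B, U).
Decompose q/2: L = app(q(X2, U), q(U, X2)),  q(empty, empty) = S.
Bind L := app(q(X2, U), q(U, X2)); no other remaining equation mentions L. Substituting into the earlier binding gives N := q(succ(app(q(X2, U), q(U, X2))), X2).
Bind S := q(empty, empty); substituting into the remaining equation gives: node(X2, app(q(empty, empty), q(empty, empty)), empty) = node(U, B, U). Substituting into the earlier binding gives V := app(q(empty, empty), q(empty, empty)).
Decompose node/3: X2 = U,  app(q(empty, empty), q(empty, empty)) = B,  empty = U.
Bind X2 := U; no other remaining equation mentions X2. Substituting into the earlier bindings gives N := q(succ(app(q(U, U), q(U, U))), U), L := app(q(U, U), q(U, U)).
Bind B := app(q(empty, empty), q(empty, empty)); no other remaining equation mentions B.
Bind U := empty. Substituting into the earlier bindings gives N := q(succ(app(q(empty, empty), q(empty, empty))), empty), L := app(q(empty, empty), q(empty, empty)), X2 := empty.
MGU = { N = q(succ(app(q(empty, empty), q(empty, empty))), empty), V = app(q(empty, empty), q(empty, empty)), L = app(q(empty, empty), q(empty, empty)), S = q(empty, empty), X2 = empty, B = app(q(empty, empty), q(empty, empty)), U = empty }, so V = app(q(empty, empty), q(empty, empty)).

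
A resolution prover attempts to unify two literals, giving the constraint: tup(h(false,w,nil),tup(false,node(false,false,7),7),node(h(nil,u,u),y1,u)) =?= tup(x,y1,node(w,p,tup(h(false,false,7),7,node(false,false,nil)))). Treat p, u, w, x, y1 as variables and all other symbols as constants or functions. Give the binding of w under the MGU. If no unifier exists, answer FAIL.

Decompose tup/3: h(false,w,nil) =?= x,  tup(false,node(false,false,7),7) =?= y1,  node(h(nil,u,u),y1,u) =?= node(w,p,tup(h(false,false,7),7,node(false,false,nil))).
Bind x := h(false,w,nil); no other remaining equation mentions x.
Bind y1 := tup(false,node(false,false,7),7); substituting into the remaining equation gives: node(h(nil,u,u),tup(false,node(false,false,7),7),u) =?= node(w,p,tup(h(false,false,7),7,node(false,false,nil))).
Decompose node/3: h(nil,u,u) =?= w,  tup(false,node(false,false,7),7) =?= p,  u =?= tup(h(false,false,7),7,node(false,false,nil)).
Bind w := h(nil,u,u); no other remaining equation mentions w. Substituting into the earlier binding gives x := h(false,h(nil,u,u),nil).
Bind p := tup(false,node(false,false,7),7); no other remaining equation mentions p.
Bind u := tup(h(false,false,7),7,node(false,false,nil)). Substituting into the earlier bindings gives x := h(false,h(nil,tup(h(false,false,7),7,node(false,false,nil)),tup(h(false,false,7),7,node(false,false,nil))),nil), w := h(nil,tup(h(false,false,7),7,node(false,false,nil)),tup(h(false,false,7),7,node(false,false,nil))).
MGU = { x ↦ h(false,h(nil,tup(h(false,false,7),7,node(false,false,nil)),tup(h(false,false,7),7,node(false,false,nil))),nil), y1 ↦ tup(false,node(false,false,7),7), w ↦ h(nil,tup(h(false,false,7),7,node(false,false,nil)),tup(h(false,false,7),7,node(false,false,nil))), p ↦ tup(false,node(false,false,7),7), u ↦ tup(h(false,false,7),7,node(false,false,nil)) }, so w ↦ h(nil,tup(h(false,false,7),7,node(false,false,nil)),tup(h(false,false,7),7,node(false,false,nil))).

h(nil,tup(h(false,false,7),7,node(false,false,nil)),tup(h(false,false,7),7,node(false,false,nil)))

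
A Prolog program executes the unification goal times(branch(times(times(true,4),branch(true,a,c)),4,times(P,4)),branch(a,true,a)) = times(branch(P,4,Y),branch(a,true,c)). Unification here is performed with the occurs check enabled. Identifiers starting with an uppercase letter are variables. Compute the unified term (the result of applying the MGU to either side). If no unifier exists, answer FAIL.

FAIL

Decompose times/2: branch(times(times(true,4),branch(true,a,c)),4,times(P,4)) = branch(P,4,Y),  branch(a,true,a) = branch(a,true,c).
Decompose branch/3: times(times(true,4),branch(true,a,c)) = P,  4 = 4,  times(P,4) = Y.
Bind P := times(times(true,4),branch(true,a,c)); substituting into the one remaining equation that mentions P gives: times(times(times(true,4),branch(true,a,c)),4) = Y.
Delete trivial equation 4 = 4.
Bind Y := times(times(times(true,4),branch(true,a,c)),4); no other remaining equation mentions Y.
Decompose branch/3: a = a,  true = true,  a = c.
Delete trivial equation a = a.
Delete trivial equation true = true.
Clash: constants a and c differ; no unifier exists.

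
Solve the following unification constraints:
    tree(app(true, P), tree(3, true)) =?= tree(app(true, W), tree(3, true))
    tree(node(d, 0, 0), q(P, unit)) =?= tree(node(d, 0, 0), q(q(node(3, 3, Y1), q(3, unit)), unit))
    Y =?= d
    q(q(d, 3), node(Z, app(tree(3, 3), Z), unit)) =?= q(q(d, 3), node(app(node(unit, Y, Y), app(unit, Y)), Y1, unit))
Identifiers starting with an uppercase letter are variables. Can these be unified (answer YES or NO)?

YES

Decompose tree/2: app(true, P) =?= app(true, W),  tree(3, true) =?= tree(3, true).
Decompose app/2: true =?= true,  P =?= W.
Delete trivial equation true =?= true.
Bind P := W; substituting into the one remaining equation that mentions P gives: tree(node(d, 0, 0), q(W, unit)) =?= tree(node(d, 0, 0), q(q(node(3, 3, Y1), q(3, unit)), unit)).
Delete trivial equation tree(3, true) =?= tree(3, true).
Decompose tree/2: node(d, 0, 0) =?= node(d, 0, 0),  q(W, unit) =?= q(q(node(3, 3, Y1), q(3, unit)), unit).
Delete trivial equation node(d, 0, 0) =?= node(d, 0, 0).
Decompose q/2: W =?= q(node(3, 3, Y1), q(3, unit)),  unit =?= unit.
Bind W := q(node(3, 3, Y1), q(3, unit)); no other remaining equation mentions W. Substituting into the earlier binding gives P := q(node(3, 3, Y1), q(3, unit)).
Delete trivial equation unit =?= unit.
Bind Y := d; substituting into the remaining equation gives: q(q(d, 3), node(Z, app(tree(3, 3), Z), unit)) =?= q(q(d, 3), node(app(node(unit, d, d), app(unit, d)), Y1, unit)).
Decompose q/2: q(d, 3) =?= q(d, 3),  node(Z, app(tree(3, 3), Z), unit) =?= node(app(node(unit, d, d), app(unit, d)), Y1, unit).
Delete trivial equation q(d, 3) =?= q(d, 3).
Decompose node/3: Z =?= app(node(unit, d, d), app(unit, d)),  app(tree(3, 3), Z) =?= Y1,  unit =?= unit.
Bind Z := app(node(unit, d, d), app(unit, d)); substituting into the one remaining equation that mentions Z gives: app(tree(3, 3), app(node(unit, d, d), app(unit, d))) =?= Y1.
Bind Y1 := app(tree(3, 3), app(node(unit, d, d), app(unit, d))); no other remaining equation mentions Y1. Substituting into the earlier bindings gives P := q(node(3, 3, app(tree(3, 3), app(node(unit, d, d), app(unit, d)))), q(3, unit)), W := q(node(3, 3, app(tree(3, 3), app(node(unit, d, d), app(unit, d)))), q(3, unit)).
Delete trivial equation unit =?= unit.
No equations remain and no clash or occurs-check failure arose, so a unifier exists.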